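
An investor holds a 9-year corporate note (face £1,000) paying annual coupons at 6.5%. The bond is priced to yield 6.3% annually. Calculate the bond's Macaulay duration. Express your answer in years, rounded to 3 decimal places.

Periodic yield y = 0.063. Discount each cash flow and weight by its year:
  t   CF        PV=CF/(1+0.063)^t    t·PV
  1        65.00        61.1477        61.1477
  2        65.00        57.5237       115.0474
  3        65.00        54.1145       162.3435
  4        65.00        50.9073       203.6293
  5        65.00        47.8902       239.4512
  6        65.00        45.0520       270.3118
  7        65.00        42.3819       296.6734
  8        65.00        39.8701       318.9607
  9     1,065.00       614.5401     5,530.8609
  Σ                  1,013.4275     7,198.4259
Price P = Σ PV = 1,013.4275.
Macaulay duration = Σ(t·PV) / P = 7,198.4259 / 1,013.4275 = 7.10305 years.

7.103 years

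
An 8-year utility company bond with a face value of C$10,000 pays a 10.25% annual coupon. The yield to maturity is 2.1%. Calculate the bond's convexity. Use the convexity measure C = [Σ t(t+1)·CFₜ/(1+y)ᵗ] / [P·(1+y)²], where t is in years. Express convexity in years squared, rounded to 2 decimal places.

49.69

With y = 0.021:
  t   CF        PV=CF/(1+0.021)^t    t·PV        t(t+1)·PV
  1     1,025.00     1,003.9177     1,003.9177       2,007.8355
  2     1,025.00       983.2691     1,966.5382       5,899.6145
  3     1,025.00       963.0451     2,889.1354      11,556.5416
  4     1,025.00       943.2371     3,772.9486      18,864.7430
  5     1,025.00       923.8366     4,619.1829      27,715.0974
  6     1,025.00       904.8350     5,429.0103      38,003.0719
  7     1,025.00       886.2243     6,203.5703      49,628.5627
  8    11,025.00     9,336.2541    74,690.0325     672,210.2925
  Σ                 15,944.6191   100,574.3359     825,885.7590
P = 15,944.6191.
Convexity = Σ t(t+1)·PV / [P·(1+y)²] = 825,885.7590 / (15,944.6191 × 1.042441) = 49.68832.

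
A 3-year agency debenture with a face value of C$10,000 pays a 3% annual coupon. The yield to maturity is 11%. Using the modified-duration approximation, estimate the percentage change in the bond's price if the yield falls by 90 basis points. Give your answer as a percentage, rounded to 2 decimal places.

+2.35%

Periodic yield y = 0.11. Modified duration first:
  t   CF        PV=CF/(1+0.11)^t    t·PV
  1       300.00       270.2703       270.2703
  2       300.00       243.4867       486.9735
  3    10,300.00     7,531.2712    22,593.8137
  Σ                  8,045.0282    23,351.0574
P = 8,045.0282; D_Mac = 2.90255 yrs; D_mod = 2.90255/(1+0.11) = 2.61491 yrs.
ΔP/P ≈ -D_mod · Δy = -2.61491 × (-0.009) = +0.023534 = +2.3534%.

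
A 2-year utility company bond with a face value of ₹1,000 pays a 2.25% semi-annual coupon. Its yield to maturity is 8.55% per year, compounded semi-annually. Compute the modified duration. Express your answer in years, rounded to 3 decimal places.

1.884 years

Periodic yield y = 0.04275. First find Macaulay duration:
  t   CF        PV=CF/(1+0.04275)^t    t·PV
  1        11.25        10.7888        10.7888
  2        11.25        10.3465        20.6929
  3        11.25         9.9223        29.7669
  4     1,011.25       855.3379     3,421.3518
  Σ                    886.3955     3,482.6004
P = 886.3955; Macaulay duration = 3,482.6004 / 886.3955 = 3.92895 half-year periods = 1.96447 years.
Modified duration = D_Mac / (1 + y) = 1.96447 / 1.04275 = 1.88393 years.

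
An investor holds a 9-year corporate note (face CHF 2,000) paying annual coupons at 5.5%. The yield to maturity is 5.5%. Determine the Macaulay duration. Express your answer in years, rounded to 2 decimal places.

Periodic yield y = 0.055. Discount each cash flow and weight by its year:
  t   CF        PV=CF/(1+0.055)^t    t·PV
  1       110.00       104.2654       104.2654
  2       110.00        98.8298       197.6595
  3       110.00        93.6775       281.0325
  4       110.00        88.7938       355.1754
  5       110.00        84.1648       420.8239
  6       110.00        79.7770       478.6622
  7       110.00        75.6180       529.3263
  8       110.00        71.6759       573.4070
  9     2,110.00     1,303.1977    11,728.7797
  Σ                  2,000.0000    14,669.1320
Price P = Σ PV = 2,000.0000.
Macaulay duration = Σ(t·PV) / P = 14,669.1320 / 2,000.0000 = 7.33457 years.

7.33 years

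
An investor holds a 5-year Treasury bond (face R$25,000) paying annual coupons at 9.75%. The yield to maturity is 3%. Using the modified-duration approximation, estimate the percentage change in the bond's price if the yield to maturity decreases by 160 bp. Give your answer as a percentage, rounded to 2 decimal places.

Periodic yield y = 0.03. Modified duration first:
  t   CF        PV=CF/(1+0.03)^t    t·PV
  1     2,437.50     2,366.5049     2,366.5049
  2     2,437.50     2,297.5775     4,595.1551
  3     2,437.50     2,230.6578     6,691.9734
  4     2,437.50     2,165.6872     8,662.7487
  5    27,437.50    23,667.8285   118,339.1426
  Σ                 32,728.2559   140,655.5246
P = 32,728.2559; D_Mac = 4.29768 yrs; D_mod = 4.29768/(1+0.03) = 4.17250 yrs.
ΔP/P ≈ -D_mod · Δy = -4.17250 × (-0.016) = +0.066760 = +6.6760%.

+6.68%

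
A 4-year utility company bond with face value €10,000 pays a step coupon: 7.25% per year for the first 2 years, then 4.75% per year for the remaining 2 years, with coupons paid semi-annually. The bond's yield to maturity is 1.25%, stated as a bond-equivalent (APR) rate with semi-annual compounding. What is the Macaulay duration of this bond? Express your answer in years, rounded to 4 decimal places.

Periodic yield y = 0.00625. Discount each cash flow and weight by its period:
  t   CF        PV=CF/(1+0.00625)^t    t·PV
  1       362.50       360.2484       360.2484
  2       362.50       358.0109       716.0218
  3       362.50       355.7872     1,067.3616
  4       362.50       353.5774     1,414.3094
  5       237.50       230.2153     1,151.0764
  6       237.50       228.7854     1,372.7122
  7       237.50       227.3643     1,591.5504
  8    10,237.50     9,739.7266    77,917.8131
  Σ                 11,853.7155    85,591.0934
Price P = Σ PV = 11,853.7155.
Macaulay duration = Σ(t·PV) / P = 85,591.0934 / 11,853.7155 = 7.22061 half-year periods.
In years: 7.22061 / 2 = 3.61031 years.

3.6103 years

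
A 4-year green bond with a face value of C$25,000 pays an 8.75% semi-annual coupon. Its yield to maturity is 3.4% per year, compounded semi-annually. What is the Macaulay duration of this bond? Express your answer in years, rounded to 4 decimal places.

3.5139 years

Periodic yield y = 0.017. Discount each cash flow and weight by its period:
  t   CF        PV=CF/(1+0.017)^t    t·PV
  1     1,093.75     1,075.4671     1,075.4671
  2     1,093.75     1,057.4897     2,114.9795
  3     1,093.75     1,039.8129     3,119.4387
  4     1,093.75     1,022.4316     4,089.7263
  5     1,093.75     1,005.3408     5,026.7039
  6     1,093.75       988.5357     5,931.2141
  7     1,093.75       972.0115     6,804.0804
  8    26,093.75    22,801.7864   182,414.2915
  Σ                 29,962.8757   210,575.9015
Price P = Σ PV = 29,962.8757.
Macaulay duration = Σ(t·PV) / P = 210,575.9015 / 29,962.8757 = 7.02789 half-year periods.
In years: 7.02789 / 2 = 3.51395 years.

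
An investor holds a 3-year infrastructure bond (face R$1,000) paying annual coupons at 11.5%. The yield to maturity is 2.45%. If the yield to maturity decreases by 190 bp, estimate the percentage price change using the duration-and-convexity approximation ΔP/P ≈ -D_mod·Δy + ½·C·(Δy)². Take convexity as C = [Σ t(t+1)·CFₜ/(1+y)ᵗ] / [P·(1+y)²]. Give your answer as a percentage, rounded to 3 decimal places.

With y = 0.0245:
  t   CF        PV=CF/(1+0.0245)^t    t·PV        t(t+1)·PV
  1       115.00       112.2499       112.2499         224.4998
  2       115.00       109.5655       219.1310         657.3931
  3     1,115.00     1,036.9050     3,110.7151      12,442.8603
  Σ                  1,258.7204     3,442.0960      13,324.7532
P = 1,258.7204; D_Mac = 2.73460 yrs; D_mod = 2.66920 yrs; C = 10.08570.
Duration effect: -2.66920 × (-0.019) = +0.050715
Convexity effect: 0.5 × 10.08570 × (-0.019)² = +0.0018205
ΔP/P ≈ +0.050715 + 0.0018205 = +0.052535 = +5.2535%.

+5.254%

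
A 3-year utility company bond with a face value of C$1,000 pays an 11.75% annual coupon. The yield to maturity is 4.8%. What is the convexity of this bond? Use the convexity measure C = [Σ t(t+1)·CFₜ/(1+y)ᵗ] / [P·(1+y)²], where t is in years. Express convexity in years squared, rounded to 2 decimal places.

With y = 0.048:
  t   CF        PV=CF/(1+0.048)^t    t·PV        t(t+1)·PV
  1       117.50       112.1183       112.1183         224.2366
  2       117.50       106.9831       213.9663         641.8988
  3     1,117.50       970.8758     2,912.6275      11,650.5098
  Σ                  1,189.9773     3,238.7120      12,516.6452
P = 1,189.9773.
Convexity = Σ t(t+1)·PV / [P·(1+y)²] = 12,516.6452 / (1,189.9773 × 1.098304) = 9.57694.

9.58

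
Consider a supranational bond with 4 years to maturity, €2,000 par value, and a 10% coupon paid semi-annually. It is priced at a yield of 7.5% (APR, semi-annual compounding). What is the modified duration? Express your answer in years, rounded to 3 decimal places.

Periodic yield y = 0.0375. First find Macaulay duration:
  t   CF        PV=CF/(1+0.0375)^t    t·PV
  1       100.00        96.3855        96.3855
  2       100.00        92.9017       185.8035
  3       100.00        89.5438       268.6315
  4       100.00        86.3073       345.2292
  5       100.00        83.1878       415.9388
  6       100.00        80.1810       481.0859
  7       100.00        77.2829       540.9801
  8     2,100.00     1,564.2799    12,514.2388
  Σ                  2,170.0699    14,848.2934
P = 2,170.0699; Macaulay duration = 14,848.2934 / 2,170.0699 = 6.84231 half-year periods = 3.42116 years.
Modified duration = D_Mac / (1 + y) = 3.42116 / 1.0375 = 3.29750 years.

3.297 years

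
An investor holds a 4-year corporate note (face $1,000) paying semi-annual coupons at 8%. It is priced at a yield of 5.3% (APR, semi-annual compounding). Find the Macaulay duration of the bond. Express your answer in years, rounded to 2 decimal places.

Periodic yield y = 0.0265. Discount each cash flow and weight by its period:
  t   CF        PV=CF/(1+0.0265)^t    t·PV
  1        40.00        38.9674        38.9674
  2        40.00        37.9614        75.9228
  3        40.00        36.9814       110.9441
  4        40.00        36.0267       144.1067
  5        40.00        35.0966       175.4831
  6        40.00        34.1906       205.1434
  7        40.00        33.3079       233.1553
  8     1,040.00       843.6488     6,749.1907
  Σ                  1,096.1807     7,732.9134
Price P = Σ PV = 1,096.1807.
Macaulay duration = Σ(t·PV) / P = 7,732.9134 / 1,096.1807 = 7.05441 half-year periods.
In years: 7.05441 / 2 = 3.52721 years.

3.53 years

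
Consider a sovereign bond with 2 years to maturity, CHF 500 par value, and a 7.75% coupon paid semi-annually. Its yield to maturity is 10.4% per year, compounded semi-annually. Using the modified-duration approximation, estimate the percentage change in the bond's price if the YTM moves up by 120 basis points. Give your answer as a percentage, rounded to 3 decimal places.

-2.153%

Periodic yield y = 0.052. Modified duration first:
  t   CF        PV=CF/(1+0.052)^t    t·PV
  1       19.375        18.4173        18.4173
  2       19.375        17.5069        35.0139
  3       19.375        16.6416        49.9247
  4      519.375       424.0510     1,696.2040
  Σ                    476.6168     1,799.5599
P = 476.6168; D_Mac = 3.77570 half-year periods = 1.88785 yrs; D_mod = 1.88785/(1+0.052) = 1.79453 yrs.
ΔP/P ≈ -D_mod · Δy = -1.79453 × (+0.012) = -0.021534 = -2.1534%.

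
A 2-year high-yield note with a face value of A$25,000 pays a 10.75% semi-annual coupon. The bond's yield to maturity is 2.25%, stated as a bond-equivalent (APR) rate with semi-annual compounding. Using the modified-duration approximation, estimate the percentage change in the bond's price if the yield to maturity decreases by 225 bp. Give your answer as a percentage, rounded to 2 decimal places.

Periodic yield y = 0.01125. Modified duration first:
  t   CF        PV=CF/(1+0.01125)^t    t·PV
  1     1,343.75     1,328.8010     1,328.8010
  2     1,343.75     1,314.0183     2,628.0366
  3     1,343.75     1,299.4000     3,898.2001
  4    26,343.75    25,190.8869   100,763.5475
  Σ                 29,133.1062   108,618.5852
P = 29,133.1062; D_Mac = 3.72836 half-year periods = 1.86418 yrs; D_mod = 1.86418/(1+0.01125) = 1.84344 yrs.
ΔP/P ≈ -D_mod · Δy = -1.84344 × (-0.0225) = +0.041477 = +4.1477%.

+4.15%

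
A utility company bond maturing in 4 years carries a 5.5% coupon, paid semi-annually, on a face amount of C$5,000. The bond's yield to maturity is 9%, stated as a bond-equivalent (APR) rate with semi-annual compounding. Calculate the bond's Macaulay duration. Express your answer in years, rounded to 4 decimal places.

3.6175 years

Periodic yield y = 0.045. Discount each cash flow and weight by its period:
  t   CF        PV=CF/(1+0.045)^t    t·PV
  1       137.50       131.5789       131.5789
  2       137.50       125.9129       251.8257
  3       137.50       120.4908       361.4723
  4       137.50       115.3022       461.2087
  5       137.50       110.3370       551.6851
  6       137.50       105.5857       633.5140
  7       137.50       101.0389       707.2724
  8     5,137.50     3,612.6136    28,900.9087
  Σ                  4,422.8600    31,999.4660
Price P = Σ PV = 4,422.8600.
Macaulay duration = Σ(t·PV) / P = 31,999.4660 / 4,422.8600 = 7.23502 half-year periods.
In years: 7.23502 / 2 = 3.61751 years.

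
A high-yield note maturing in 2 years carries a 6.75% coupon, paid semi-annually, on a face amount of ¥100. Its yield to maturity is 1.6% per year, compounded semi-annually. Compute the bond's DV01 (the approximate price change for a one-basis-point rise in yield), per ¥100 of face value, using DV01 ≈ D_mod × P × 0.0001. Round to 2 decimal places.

¥0.02

Periodic yield y = 0.008.
  t   CF        PV=CF/(1+0.008)^t    t·PV
  1        3.375         3.3482         3.3482
  2        3.375         3.3216         6.6433
  3        3.375         3.2953         9.8858
  4      103.375       100.1321       400.5285
  Σ                    110.0973       420.4058
P = 110.0973; D_Mac = 3.81849 half-year periods = 1.90925 yrs; D_mod = 1.89409 yrs.
DV01 ≈ 1.89409 × 110.0973 × 0.0001 = 0.020853.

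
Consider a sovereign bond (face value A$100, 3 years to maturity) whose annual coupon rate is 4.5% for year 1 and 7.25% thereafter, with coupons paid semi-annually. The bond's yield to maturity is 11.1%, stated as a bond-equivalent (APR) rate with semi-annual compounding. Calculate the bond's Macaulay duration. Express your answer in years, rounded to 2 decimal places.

Periodic yield y = 0.0555. Discount each cash flow and weight by its period:
  t   CF        PV=CF/(1+0.0555)^t    t·PV
  1        2.250         2.1317         2.1317
  2        2.250         2.0196         4.0392
  3        3.625         3.0827         9.2481
  4        3.625         2.9206        11.6825
  5        3.625         2.7670        13.8352
  6      103.625        74.9402       449.6415
  Σ                     87.8619       490.5782
Price P = Σ PV = 87.8619.
Macaulay duration = Σ(t·PV) / P = 490.5782 / 87.8619 = 5.58351 half-year periods.
In years: 5.58351 / 2 = 2.79176 years.

2.79 years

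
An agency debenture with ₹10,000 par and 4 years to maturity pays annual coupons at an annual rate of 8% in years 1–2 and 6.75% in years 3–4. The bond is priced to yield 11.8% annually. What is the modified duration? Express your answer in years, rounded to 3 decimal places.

Periodic yield y = 0.118. First find Macaulay duration:
  t   CF        PV=CF/(1+0.118)^t    t·PV
  1       800.00       715.5635       715.5635
  2       800.00       640.0389     1,280.0778
  3       675.00       483.0347     1,449.1042
  4    10,675.00     6,832.8308    27,331.3234
  Σ                  8,671.4680    30,776.0689
P = 8,671.4680; Macaulay duration = 30,776.0689 / 8,671.4680 = 3.54912 years.
Modified duration = D_Mac / (1 + y) = 3.54912 / 1.118 = 3.17452 years.

3.175 years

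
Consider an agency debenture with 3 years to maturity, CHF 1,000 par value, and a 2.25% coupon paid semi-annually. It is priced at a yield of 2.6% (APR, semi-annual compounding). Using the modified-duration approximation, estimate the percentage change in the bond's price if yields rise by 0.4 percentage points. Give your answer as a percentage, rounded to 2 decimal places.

Periodic yield y = 0.013. Modified duration first:
  t   CF        PV=CF/(1+0.013)^t    t·PV
  1        11.25        11.1056        11.1056
  2        11.25        10.9631        21.9262
  3        11.25        10.8224        32.4672
  4        11.25        10.6835        42.7341
  5        11.25        10.5464        52.7321
  6     1,011.25       935.8406     5,615.0433
  Σ                    989.9617     5,776.0087
P = 989.9617; D_Mac = 5.83458 half-year periods = 2.91729 yrs; D_mod = 2.91729/(1+0.013) = 2.87985 yrs.
ΔP/P ≈ -D_mod · Δy = -2.87985 × (+0.004) = -0.011519 = -1.1519%.

-1.15%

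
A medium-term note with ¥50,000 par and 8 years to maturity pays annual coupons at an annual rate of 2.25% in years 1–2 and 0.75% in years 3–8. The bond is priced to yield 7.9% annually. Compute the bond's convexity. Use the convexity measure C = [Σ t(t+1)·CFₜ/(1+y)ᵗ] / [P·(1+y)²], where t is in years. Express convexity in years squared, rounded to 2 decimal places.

56.52

With y = 0.079:
  t   CF        PV=CF/(1+0.079)^t    t·PV        t(t+1)·PV
  1     1,125.00     1,042.6321     1,042.6321       2,085.2641
  2     1,125.00       966.2948     1,932.5896       5,797.7687
  3       375.00       298.5155       895.5466       3,582.1864
  4       375.00       276.6594     1,106.6377       5,533.1887
  5       375.00       256.4036     1,282.0178       7,692.1067
  6       375.00       237.6307     1,425.7844       9,980.4906
  7       375.00       220.2324     1,541.6266      12,333.0128
  8    50,375.00    27,418.4880   219,347.9039   1,974,131.1354
  Σ                 30,716.8565   228,574.7387   2,021,135.1534
P = 30,716.8565.
Convexity = Σ t(t+1)·PV / [P·(1+y)²] = 2,021,135.1534 / (30,716.8565 × 1.164241) = 56.51656.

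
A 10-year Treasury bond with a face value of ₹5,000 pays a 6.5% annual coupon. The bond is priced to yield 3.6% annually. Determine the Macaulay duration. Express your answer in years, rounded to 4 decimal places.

7.9217 years

Periodic yield y = 0.036. Discount each cash flow and weight by its year:
  t   CF        PV=CF/(1+0.036)^t    t·PV
  1       325.00       313.7066       313.7066
  2       325.00       302.8056       605.6111
  3       325.00       292.2834       876.8501
  4       325.00       282.1268     1,128.5072
  5       325.00       272.3232     1,361.6158
  6       325.00       262.8602     1,577.1612
  7       325.00       253.7261     1,776.0824
  8       325.00       244.9093     1,959.2746
  9       325.00       236.3990     2,127.5906
  10    5,325.00     3,738.7124    37,387.1240
  Σ                  6,199.8524    49,113.5236
Price P = Σ PV = 6,199.8524.
Macaulay duration = Σ(t·PV) / P = 49,113.5236 / 6,199.8524 = 7.92172 years.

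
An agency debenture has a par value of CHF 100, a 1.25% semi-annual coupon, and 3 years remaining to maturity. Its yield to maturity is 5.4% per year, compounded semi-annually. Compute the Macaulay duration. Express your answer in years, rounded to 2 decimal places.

2.95 years

Periodic yield y = 0.027. Discount each cash flow and weight by its period:
  t   CF        PV=CF/(1+0.027)^t    t·PV
  1        0.625         0.6086         0.6086
  2        0.625         0.5926         1.1851
  3        0.625         0.5770         1.7310
  4        0.625         0.5618         2.2473
  5        0.625         0.5471         2.7353
  6      100.625        85.7597       514.5582
  Σ                     88.6467       523.0654
Price P = Σ PV = 88.6467.
Macaulay duration = Σ(t·PV) / P = 523.0654 / 88.6467 = 5.90056 half-year periods.
In years: 5.90056 / 2 = 2.95028 years.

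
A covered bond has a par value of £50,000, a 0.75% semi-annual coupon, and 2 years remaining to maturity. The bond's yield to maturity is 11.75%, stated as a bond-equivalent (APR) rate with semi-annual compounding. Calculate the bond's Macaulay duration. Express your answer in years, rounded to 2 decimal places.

1.99 years

Periodic yield y = 0.05875. Discount each cash flow and weight by its period:
  t   CF        PV=CF/(1+0.05875)^t    t·PV
  1       187.50       177.0956       177.0956
  2       187.50       167.2686       334.5372
  3       187.50       157.9869       473.9606
  4    50,187.50    39,941.2699   159,765.0798
  Σ                 40,443.6210   160,750.6732
Price P = Σ PV = 40,443.6210.
Macaulay duration = Σ(t·PV) / P = 160,750.6732 / 40,443.6210 = 3.97469 half-year periods.
In years: 3.97469 / 2 = 1.98734 years.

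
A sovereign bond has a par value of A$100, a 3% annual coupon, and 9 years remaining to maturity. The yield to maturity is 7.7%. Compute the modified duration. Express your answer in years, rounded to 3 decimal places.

Periodic yield y = 0.077. First find Macaulay duration:
  t   CF        PV=CF/(1+0.077)^t    t·PV
  1         3.00         2.7855         2.7855
  2         3.00         2.5864         5.1727
  3         3.00         2.4015         7.2044
  4         3.00         2.2298         8.9190
  5         3.00         2.0703        10.3517
  6         3.00         1.9223        11.5340
  7         3.00         1.7849        12.4942
  8         3.00         1.6573        13.2582
  9       103.00        52.8319       475.4867
  Σ                     70.2698       547.2065
P = 70.2698; Macaulay duration = 547.2065 / 70.2698 = 7.78722 years.
Modified duration = D_Mac / (1 + y) = 7.78722 / 1.077 = 7.23048 years.

7.230 years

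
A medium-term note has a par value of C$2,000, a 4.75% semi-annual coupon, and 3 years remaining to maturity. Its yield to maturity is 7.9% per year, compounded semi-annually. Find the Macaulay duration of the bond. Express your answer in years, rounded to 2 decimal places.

2.82 years

Periodic yield y = 0.0395. Discount each cash flow and weight by its period:
  t   CF        PV=CF/(1+0.0395)^t    t·PV
  1        47.50        45.6950        45.6950
  2        47.50        43.9587        87.9174
  3        47.50        42.2883       126.8649
  4        47.50        40.6814       162.7255
  5        47.50        39.1355       195.6776
  6     2,047.50     1,622.8447     9,737.0679
  Σ                  1,834.6036    10,355.9483
Price P = Σ PV = 1,834.6036.
Macaulay duration = Σ(t·PV) / P = 10,355.9483 / 1,834.6036 = 5.64479 half-year periods.
In years: 5.64479 / 2 = 2.82239 years.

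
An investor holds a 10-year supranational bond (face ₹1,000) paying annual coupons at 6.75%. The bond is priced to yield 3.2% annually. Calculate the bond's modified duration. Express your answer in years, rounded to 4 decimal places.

7.6676 years

Periodic yield y = 0.032. First find Macaulay duration:
  t   CF        PV=CF/(1+0.032)^t    t·PV
  1        67.50        65.4070        65.4070
  2        67.50        63.3789       126.7577
  3        67.50        61.4136       184.2409
  4        67.50        59.5093       238.0373
  5        67.50        57.6641       288.3203
  6        67.50        55.8760       335.2562
  7        67.50        54.1434       379.0041
  8        67.50        52.4646       419.7166
  9        67.50        50.8378       457.5399
  10    1,067.50       779.0600     7,790.6001
  Σ                  1,299.7547    10,284.8801
P = 1,299.7547; Macaulay duration = 10,284.8801 / 1,299.7547 = 7.91294 years.
Modified duration = D_Mac / (1 + y) = 7.91294 / 1.032 = 7.66758 years.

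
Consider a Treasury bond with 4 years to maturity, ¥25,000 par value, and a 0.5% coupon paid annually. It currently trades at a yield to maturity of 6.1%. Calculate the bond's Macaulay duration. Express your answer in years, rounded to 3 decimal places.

3.966 years

Periodic yield y = 0.061. Discount each cash flow and weight by its year:
  t   CF        PV=CF/(1+0.061)^t    t·PV
  1       125.00       117.8134       117.8134
  2       125.00       111.0399       222.0799
  3       125.00       104.6559       313.9678
  4    25,125.00    19,826.4306    79,305.7225
  Σ                 20,159.9399    79,959.5836
Price P = Σ PV = 20,159.9399.
Macaulay duration = Σ(t·PV) / P = 79,959.5836 / 20,159.9399 = 3.96626 years.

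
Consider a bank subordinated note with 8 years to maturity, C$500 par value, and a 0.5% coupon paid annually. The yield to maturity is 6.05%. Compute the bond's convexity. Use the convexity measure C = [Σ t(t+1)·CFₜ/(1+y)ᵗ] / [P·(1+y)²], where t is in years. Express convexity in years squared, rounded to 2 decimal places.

62.13

With y = 0.0605:
  t   CF        PV=CF/(1+0.0605)^t    t·PV        t(t+1)·PV
  1         2.50         2.3574         2.3574           4.7148
  2         2.50         2.2229         4.4458          13.3374
  3         2.50         2.0961         6.2882          25.1530
  4         2.50         1.9765         7.9060          39.5300
  5         2.50         1.8637         9.3187          55.9124
  6         2.50         1.7574        10.5445          73.8117
  7         2.50         1.6572        11.6001          92.8011
  8       502.50       314.0875     2,512.7002      22,614.3016
  Σ                    328.0187     2,565.1610      22,919.5619
P = 328.0187.
Convexity = Σ t(t+1)·PV / [P·(1+y)²] = 22,919.5619 / (328.0187 × 1.124660) = 62.12785.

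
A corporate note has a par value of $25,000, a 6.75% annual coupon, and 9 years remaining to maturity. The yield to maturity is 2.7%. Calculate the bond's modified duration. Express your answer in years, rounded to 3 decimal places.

7.121 years

Periodic yield y = 0.027. First find Macaulay duration:
  t   CF        PV=CF/(1+0.027)^t    t·PV
  1     1,687.50     1,643.1353     1,643.1353
  2     1,687.50     1,599.9370     3,199.8741
  3     1,687.50     1,557.8744     4,673.6233
  4     1,687.50     1,516.9177     6,067.6706
  5     1,687.50     1,477.0376     7,385.1882
  6     1,687.50     1,438.2061     8,629.2365
  7     1,687.50     1,400.3954     9,802.7678
  8     1,687.50     1,363.5788    10,908.6302
  9    26,687.50    20,997.8051   188,980.2458
  Σ                 32,994.8875   241,290.3718
P = 32,994.8875; Macaulay duration = 241,290.3718 / 32,994.8875 = 7.31296 years.
Modified duration = D_Mac / (1 + y) = 7.31296 / 1.027 = 7.12070 years.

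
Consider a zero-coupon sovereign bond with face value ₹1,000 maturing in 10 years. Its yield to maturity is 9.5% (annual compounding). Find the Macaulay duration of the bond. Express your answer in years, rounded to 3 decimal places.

10.000 years

A zero-coupon bond has a single cash flow at maturity, so its Macaulay duration equals its maturity: 10 years.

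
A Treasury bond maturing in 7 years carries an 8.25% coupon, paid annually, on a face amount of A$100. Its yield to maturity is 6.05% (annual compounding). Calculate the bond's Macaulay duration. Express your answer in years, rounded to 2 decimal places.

5.68 years

Periodic yield y = 0.0605. Discount each cash flow and weight by its year:
  t   CF        PV=CF/(1+0.0605)^t    t·PV
  1         8.25         7.7793         7.7793
  2         8.25         7.3355        14.6711
  3         8.25         6.9171        20.7512
  4         8.25         6.5225        26.0898
  5         8.25         6.1504        30.7518
  6         8.25         5.7995        34.7969
  7       108.25        71.7552       502.2862
  Σ                    112.2594       637.1264
Price P = Σ PV = 112.2594.
Macaulay duration = Σ(t·PV) / P = 637.1264 / 112.2594 = 5.67548 years.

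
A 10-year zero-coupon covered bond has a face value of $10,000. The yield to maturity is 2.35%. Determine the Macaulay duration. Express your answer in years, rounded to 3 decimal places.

A zero-coupon bond has a single cash flow at maturity, so its Macaulay duration equals its maturity: 10 years.

10.000 years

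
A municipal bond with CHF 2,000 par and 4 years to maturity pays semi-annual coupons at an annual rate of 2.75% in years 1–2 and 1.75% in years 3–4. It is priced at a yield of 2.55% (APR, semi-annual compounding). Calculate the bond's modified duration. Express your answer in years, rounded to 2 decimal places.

Periodic yield y = 0.01275. First find Macaulay duration:
  t   CF        PV=CF/(1+0.01275)^t    t·PV
  1        27.50        27.1538        27.1538
  2        27.50        26.8119        53.6239
  3        27.50        26.4744        79.4232
  4        27.50        26.1411       104.5644
  5        17.50        16.4258        82.1290
  6        17.50        16.2190        97.3141
  7        17.50        16.0148       112.1038
  8     2,017.50     1,823.0372    14,584.2975
  Σ                  1,978.2781    15,140.6097
P = 1,978.2781; Macaulay duration = 15,140.6097 / 1,978.2781 = 7.65343 half-year periods = 3.82671 years.
Modified duration = D_Mac / (1 + y) = 3.82671 / 1.01275 = 3.77854 years.

3.78 years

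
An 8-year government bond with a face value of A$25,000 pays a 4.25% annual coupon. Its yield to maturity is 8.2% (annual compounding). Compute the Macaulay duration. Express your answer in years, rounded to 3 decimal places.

Periodic yield y = 0.082. Discount each cash flow and weight by its year:
  t   CF        PV=CF/(1+0.082)^t    t·PV
  1     1,062.50       981.9778       981.9778
  2     1,062.50       907.5581     1,815.1161
  3     1,062.50       838.7782     2,516.3347
  4     1,062.50       775.2109     3,100.8438
  5     1,062.50       716.4611     3,582.3057
  6     1,062.50       662.1637     3,972.9822
  7     1,062.50       611.9812     4,283.8687
  8    26,062.50    13,873.8817   110,991.0534
  Σ                 19,368.0128   131,244.4824
Price P = Σ PV = 19,368.0128.
Macaulay duration = Σ(t·PV) / P = 131,244.4824 / 19,368.0128 = 6.77635 years.

6.776 years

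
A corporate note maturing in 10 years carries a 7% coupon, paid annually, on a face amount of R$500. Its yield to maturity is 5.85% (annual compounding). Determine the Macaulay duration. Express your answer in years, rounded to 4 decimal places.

7.6254 years

Periodic yield y = 0.0585. Discount each cash flow and weight by its year:
  t   CF        PV=CF/(1+0.0585)^t    t·PV
  1        35.00        33.0657        33.0657
  2        35.00        31.2382        62.4764
  3        35.00        29.5118        88.5354
  4        35.00        27.8808       111.5230
  5        35.00        26.3399       131.6994
  6        35.00        24.8842       149.3049
  7        35.00        23.5089       164.5622
  8        35.00        22.2096       177.6770
  9        35.00        20.9822       188.8395
  10      535.00       303.0018     3,030.0177
  Σ                    542.6229     4,137.7011
Price P = Σ PV = 542.6229.
Macaulay duration = Σ(t·PV) / P = 4,137.7011 / 542.6229 = 7.62537 years.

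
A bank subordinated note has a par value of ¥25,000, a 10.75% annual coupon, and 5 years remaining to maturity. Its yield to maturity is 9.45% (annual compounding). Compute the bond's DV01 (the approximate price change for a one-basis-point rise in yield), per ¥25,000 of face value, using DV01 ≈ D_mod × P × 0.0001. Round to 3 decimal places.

¥9.934

Periodic yield y = 0.0945.
  t   CF        PV=CF/(1+0.0945)^t    t·PV
  1     2,687.50     2,455.4591     2,455.4591
  2     2,687.50     2,243.4528     4,486.9056
  3     2,687.50     2,049.7513     6,149.2540
  4     2,687.50     1,872.7742     7,491.0967
  5    27,687.50    17,628.0760    88,140.3800
  Σ                 26,249.5134   108,723.0953
P = 26,249.5134; D_Mac = 4.14191 yrs; D_mod = 3.78429 yrs.
DV01 ≈ 3.78429 × 26,249.5134 × 0.0001 = 9.933586.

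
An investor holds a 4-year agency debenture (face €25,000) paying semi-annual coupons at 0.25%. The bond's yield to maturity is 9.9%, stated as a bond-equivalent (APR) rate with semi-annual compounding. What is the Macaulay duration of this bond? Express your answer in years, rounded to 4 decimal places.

3.9779 years

Periodic yield y = 0.0495. Discount each cash flow and weight by its period:
  t   CF        PV=CF/(1+0.0495)^t    t·PV
  1        31.25        29.7761        29.7761
  2        31.25        28.3717        56.7434
  3        31.25        27.0335        81.1006
  4        31.25        25.7585       103.0339
  5        31.25        24.5436       122.7179
  6        31.25        23.3860       140.3158
  7        31.25        22.2830       155.9807
  8    25,031.25    17,006.8153   136,054.5222
  Σ                 17,187.9676   136,744.1905
Price P = Σ PV = 17,187.9676.
Macaulay duration = Σ(t·PV) / P = 136,744.1905 / 17,187.9676 = 7.95581 half-year periods.
In years: 7.95581 / 2 = 3.97790 years.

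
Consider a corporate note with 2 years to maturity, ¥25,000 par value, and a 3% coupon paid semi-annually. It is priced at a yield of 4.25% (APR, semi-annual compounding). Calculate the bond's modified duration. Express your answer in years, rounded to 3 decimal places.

1.915 years

Periodic yield y = 0.02125. First find Macaulay duration:
  t   CF        PV=CF/(1+0.02125)^t    t·PV
  1       375.00       367.1971       367.1971
  2       375.00       359.5565       719.1130
  3       375.00       352.0749     1,056.2247
  4    25,375.00    23,328.0143    93,312.0572
  Σ                 24,406.8427    95,454.5919
P = 24,406.8427; Macaulay duration = 95,454.5919 / 24,406.8427 = 3.91098 half-year periods = 1.95549 years.
Modified duration = D_Mac / (1 + y) = 1.95549 / 1.02125 = 1.91480 years.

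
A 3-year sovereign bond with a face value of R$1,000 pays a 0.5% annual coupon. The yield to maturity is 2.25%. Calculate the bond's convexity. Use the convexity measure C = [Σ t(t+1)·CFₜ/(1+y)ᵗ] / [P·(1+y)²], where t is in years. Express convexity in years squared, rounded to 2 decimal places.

11.40

With y = 0.0225:
  t   CF        PV=CF/(1+0.0225)^t    t·PV        t(t+1)·PV
  1         5.00         4.8900         4.8900           9.7800
  2         5.00         4.7824         9.5647          28.6942
  3     1,005.00       940.1045     2,820.3134      11,281.2535
  Σ                    949.7768     2,834.7681      11,319.7277
P = 949.7768.
Convexity = Σ t(t+1)·PV / [P·(1+y)²] = 11,319.7277 / (949.7768 × 1.045506) = 11.39955.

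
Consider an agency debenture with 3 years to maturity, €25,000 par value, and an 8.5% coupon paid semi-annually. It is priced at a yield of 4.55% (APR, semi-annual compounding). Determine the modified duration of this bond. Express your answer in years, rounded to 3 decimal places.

Periodic yield y = 0.02275. First find Macaulay duration:
  t   CF        PV=CF/(1+0.02275)^t    t·PV
  1     1,062.50     1,038.8658     1,038.8658
  2     1,062.50     1,015.7573     2,031.5146
  3     1,062.50       993.1629     2,979.4886
  4     1,062.50       971.0710     3,884.2840
  5     1,062.50       949.4705     4,747.3527
  6    26,062.50    22,771.8935   136,631.3608
  Σ                 27,740.2210   151,312.8666
P = 27,740.2210; Macaulay duration = 151,312.8666 / 27,740.2210 = 5.45464 half-year periods = 2.72732 years.
Modified duration = D_Mac / (1 + y) = 2.72732 / 1.02275 = 2.66665 years.

2.667 years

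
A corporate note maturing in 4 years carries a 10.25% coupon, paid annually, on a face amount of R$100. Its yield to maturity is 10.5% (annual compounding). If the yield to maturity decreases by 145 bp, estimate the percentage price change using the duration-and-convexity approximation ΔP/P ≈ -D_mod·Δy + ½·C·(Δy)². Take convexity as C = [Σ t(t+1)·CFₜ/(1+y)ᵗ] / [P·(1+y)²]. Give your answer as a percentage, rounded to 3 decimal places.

With y = 0.105:
  t   CF        PV=CF/(1+0.105)^t    t·PV        t(t+1)·PV
  1        10.25         9.2760         9.2760          18.5520
  2        10.25         8.3946        16.7892          50.3675
  3        10.25         7.5969        22.7907          91.1629
  4       110.25        73.9485       295.7941       1,478.9704
  Σ                     99.2160       344.6500       1,639.0529
P = 99.2160; D_Mac = 3.47373 yrs; D_mod = 3.14365 yrs; C = 13.52965.
Duration effect: -3.14365 × (-0.0145) = +0.045583
Convexity effect: 0.5 × 13.52965 × (-0.0145)² = +0.0014223
ΔP/P ≈ +0.045583 + 0.0014223 = +0.047005 = +4.7005%.

+4.701%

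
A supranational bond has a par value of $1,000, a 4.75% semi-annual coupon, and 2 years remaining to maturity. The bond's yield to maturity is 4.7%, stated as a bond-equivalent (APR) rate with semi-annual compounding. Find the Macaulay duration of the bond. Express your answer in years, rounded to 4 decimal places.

Periodic yield y = 0.0235. Discount each cash flow and weight by its period:
  t   CF        PV=CF/(1+0.0235)^t    t·PV
  1        23.75        23.2047        23.2047
  2        23.75        22.6719        45.3438
  3        23.75        22.1513        66.4540
  4     1,023.75       932.9160     3,731.6639
  Σ                  1,000.9439     3,866.6664
Price P = Σ PV = 1,000.9439.
Macaulay duration = Σ(t·PV) / P = 3,866.6664 / 1,000.9439 = 3.86302 half-year periods.
In years: 3.86302 / 2 = 1.93151 years.

1.9315 years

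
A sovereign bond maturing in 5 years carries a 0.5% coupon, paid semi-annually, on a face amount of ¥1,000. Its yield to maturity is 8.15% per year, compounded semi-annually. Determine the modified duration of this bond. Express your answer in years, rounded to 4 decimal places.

Periodic yield y = 0.04075. First find Macaulay duration:
  t   CF        PV=CF/(1+0.04075)^t    t·PV
  1         2.50         2.4021         2.4021
  2         2.50         2.3081         4.6161
  3         2.50         2.2177         6.6531
  4         2.50         2.1309         8.5234
  5         2.50         2.0474        10.2371
  6         2.50         1.9673        11.8036
  7         2.50         1.8902        13.2316
  8         2.50         1.8162        14.5298
  9         2.50         1.7451        15.7060
  10    1,002.50       672.3884     6,723.8836
  Σ                    690.9133     6,811.5864
P = 690.9133; Macaulay duration = 6,811.5864 / 690.9133 = 9.85881 half-year periods = 4.92941 years.
Modified duration = D_Mac / (1 + y) = 4.92941 / 1.04075 = 4.73640 years.

4.7364 years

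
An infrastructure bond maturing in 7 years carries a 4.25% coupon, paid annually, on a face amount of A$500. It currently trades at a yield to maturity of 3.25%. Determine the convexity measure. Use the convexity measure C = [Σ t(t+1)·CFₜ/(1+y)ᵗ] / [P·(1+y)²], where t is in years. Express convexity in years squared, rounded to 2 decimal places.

44.85

With y = 0.0325:
  t   CF        PV=CF/(1+0.0325)^t    t·PV        t(t+1)·PV
  1        21.25        20.5811        20.5811          41.1622
  2        21.25        19.9333        39.8666         119.5997
  3        21.25        19.3058        57.9175         231.6701
  4        21.25        18.6982        74.7926         373.9630
  5        21.25        18.1096        90.5480         543.2877
  6        21.25        17.5396       105.2373         736.6613
  7       521.25       416.6925     2,916.8472      23,334.7780
  Σ                    530.8600     3,305.7903      25,381.1221
P = 530.8600.
Convexity = Σ t(t+1)·PV / [P·(1+y)²] = 25,381.1221 / (530.8600 × 1.066056) = 44.84879.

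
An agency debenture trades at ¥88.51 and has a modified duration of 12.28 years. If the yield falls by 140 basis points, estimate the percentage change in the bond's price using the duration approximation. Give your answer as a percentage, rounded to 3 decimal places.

Duration approximation: ΔP/P ≈ -D_mod · Δy = -12.28 × (-0.014) = +0.171920.
As a percentage: +17.1920%.

+17.192%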